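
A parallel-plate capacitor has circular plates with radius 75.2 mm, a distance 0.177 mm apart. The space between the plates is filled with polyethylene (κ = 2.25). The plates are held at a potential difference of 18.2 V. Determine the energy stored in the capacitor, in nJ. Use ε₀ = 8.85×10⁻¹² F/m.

331 nJ

A = π(75.2 mm)² = 1.78×10⁻² m².
C = κε₀A/d = 2.25 × 8.85×10⁻¹² × 1.78×10⁻² / 1.77×10⁻⁴ = 2.00×10⁻⁹ F.
U = ½CV² = ½ × 2.00×10⁻⁹ × (18.2)² = 3.31×10⁻⁷ J.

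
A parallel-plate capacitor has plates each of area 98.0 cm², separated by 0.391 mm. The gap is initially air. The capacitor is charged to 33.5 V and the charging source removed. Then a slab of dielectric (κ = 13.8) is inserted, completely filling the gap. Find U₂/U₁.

Isolated ⇒ Q is held fixed.
C₂ = 13.8 C₁ and U = Q²/(2C), so U₂/U₁ = C₁/C₂ = 0.0725.

0.0725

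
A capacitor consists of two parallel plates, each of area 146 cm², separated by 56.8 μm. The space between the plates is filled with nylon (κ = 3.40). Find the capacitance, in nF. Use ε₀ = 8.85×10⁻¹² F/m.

C ≈ 7.73 nF

A = 146 cm² = 1.46×10⁻² m².
C = κε₀A/d = 3.40 × 8.85×10⁻¹² × 1.46×10⁻² / 5.68×10⁻⁵ = 7.73×10⁻⁹ F.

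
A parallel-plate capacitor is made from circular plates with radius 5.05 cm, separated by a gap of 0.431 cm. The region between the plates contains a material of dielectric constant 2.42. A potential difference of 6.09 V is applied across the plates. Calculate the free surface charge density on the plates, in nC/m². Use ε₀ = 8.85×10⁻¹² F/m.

A = π(5.05 cm)² = 8.01×10⁻³ m².
C = κε₀A/d = 2.42 × 8.85×10⁻¹² × 8.01×10⁻³ / 4.31×10⁻³ = 3.98×10⁻¹¹ F.
σ = Q/A = CV/A = 3.98×10⁻¹¹ × 6.09 / 8.01×10⁻³ = 3.03×10⁻⁸ C/m².

30.3 nC/m²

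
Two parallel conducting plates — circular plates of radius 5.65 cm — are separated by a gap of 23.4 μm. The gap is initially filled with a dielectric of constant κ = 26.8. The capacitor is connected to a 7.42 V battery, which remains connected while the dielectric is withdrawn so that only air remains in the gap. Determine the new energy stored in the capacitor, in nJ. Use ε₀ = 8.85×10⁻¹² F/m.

A = π(5.65 cm)² = 1.00×10⁻² m².
Initially C₁ = κε₀A/d = 26.8 × 8.85×10⁻¹² × 1.00×10⁻² / 2.34×10⁻⁵ = 1.02×10⁻⁷ F.
U₁ = 2.80×10⁻⁶ J.
Battery connected ⇒ V is held fixed. C₂ = 0.0373 C₁ and U = ½CV², so U₂/U₁ = C₂/C₁ = 0.0373.
U₂ = 0.0373 × 2.80×10⁻⁶ = 1.04×10⁻⁷ J.

U ≈ 104 nJ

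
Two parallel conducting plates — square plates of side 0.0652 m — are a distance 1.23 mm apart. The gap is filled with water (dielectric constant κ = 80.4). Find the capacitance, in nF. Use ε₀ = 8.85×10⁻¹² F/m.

C ≈ 2.46 nF

A = (0.0652 m)² = 4.25×10⁻³ m².
C = κε₀A/d = 80.4 × 8.85×10⁻¹² × 4.25×10⁻³ / 1.23×10⁻³ = 2.46×10⁻⁹ F.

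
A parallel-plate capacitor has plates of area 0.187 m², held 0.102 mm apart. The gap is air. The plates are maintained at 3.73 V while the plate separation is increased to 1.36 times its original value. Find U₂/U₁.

U₂/U₁ ≈ 0.735

Battery connected ⇒ V is held fixed.
C₂ = 0.735 C₁ and U = ½CV², so U₂/U₁ = C₂/C₁ = 0.735.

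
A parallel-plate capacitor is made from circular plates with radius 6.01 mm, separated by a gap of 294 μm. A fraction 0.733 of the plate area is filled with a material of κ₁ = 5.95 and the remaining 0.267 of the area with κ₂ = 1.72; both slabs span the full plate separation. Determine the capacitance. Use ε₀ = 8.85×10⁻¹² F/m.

A = π(6.01 mm)² = 1.13×10⁻⁴ m².
Side-by-side slabs ⇒ two capacitors in parallel, each spanning the full gap.
C₁ = κ₁ε₀A₁/d = 5.95 × 8.85×10⁻¹² × 8.32×10⁻⁵ / 2.94×10⁻⁴ = 1.49×10⁻¹¹ F.
C₂ = κ₂ε₀A₂/d = 1.72 × 8.85×10⁻¹² × 3.03×10⁻⁵ / 2.94×10⁻⁴ = 1.57×10⁻¹² F.
C = C₁ + C₂ = 1.65×10⁻¹¹ F.

16.5 pF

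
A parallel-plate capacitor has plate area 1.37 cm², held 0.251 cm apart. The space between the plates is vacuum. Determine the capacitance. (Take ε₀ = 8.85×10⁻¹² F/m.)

A = 1.37 cm² = 1.37×10⁻⁴ m².
C = ε₀A/d = 8.85×10⁻¹² × 1.37×10⁻⁴ / 2.51×10⁻³ = 4.83×10⁻¹³ F.

4.83×10⁻⁷ μF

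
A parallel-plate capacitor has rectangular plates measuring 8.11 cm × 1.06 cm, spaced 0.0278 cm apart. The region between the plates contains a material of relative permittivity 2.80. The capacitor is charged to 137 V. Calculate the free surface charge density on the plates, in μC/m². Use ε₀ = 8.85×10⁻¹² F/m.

A = 8.11 × 1.06 cm² = 8.60×10⁻⁴ m².
C = κε₀A/d = 2.80 × 8.85×10⁻¹² × 8.60×10⁻⁴ / 2.78×10⁻⁴ = 7.66×10⁻¹¹ F.
σ = Q/A = CV/A = 7.66×10⁻¹¹ × 137 / 8.60×10⁻⁴ = 1.22×10⁻⁵ C/m².

12.2 μC/m²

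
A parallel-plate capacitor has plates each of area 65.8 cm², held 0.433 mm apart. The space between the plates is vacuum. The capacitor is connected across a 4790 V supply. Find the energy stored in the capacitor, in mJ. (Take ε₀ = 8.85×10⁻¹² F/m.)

A = 65.8 cm² = 6.58×10⁻³ m².
C = ε₀A/d = 8.85×10⁻¹² × 6.58×10⁻³ / 4.33×10⁻⁴ = 1.34×10⁻¹⁰ F.
U = ½CV² = ½ × 1.34×10⁻¹⁰ × (4790)² = 1.54×10⁻³ J.

U ≈ 1.54 mJ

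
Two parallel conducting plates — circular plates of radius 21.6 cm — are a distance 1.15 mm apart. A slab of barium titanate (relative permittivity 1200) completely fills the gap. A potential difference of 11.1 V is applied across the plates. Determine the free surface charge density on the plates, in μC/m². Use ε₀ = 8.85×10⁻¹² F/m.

σ ≈ 103 μC/m²

A = π(21.6 cm)² = 0.147 m².
C = κε₀A/d = 1200 × 8.85×10⁻¹² × 0.147 / 1.15×10⁻³ = 1.35×10⁻⁶ F.
σ = Q/A = CV/A = 1.35×10⁻⁶ × 11.1 / 0.147 = 1.03×10⁻⁴ C/m².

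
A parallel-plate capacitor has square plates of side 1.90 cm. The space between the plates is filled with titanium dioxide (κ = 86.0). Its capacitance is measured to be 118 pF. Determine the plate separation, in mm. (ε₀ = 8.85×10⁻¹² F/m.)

2.33 mm

A = (1.90 cm)² = 3.61×10⁻⁴ m².
d = κε₀A/C = 86.0 × 8.85×10⁻¹² × 3.61×10⁻⁴ / 1.18×10⁻¹⁰ = 2.33×10⁻³ m.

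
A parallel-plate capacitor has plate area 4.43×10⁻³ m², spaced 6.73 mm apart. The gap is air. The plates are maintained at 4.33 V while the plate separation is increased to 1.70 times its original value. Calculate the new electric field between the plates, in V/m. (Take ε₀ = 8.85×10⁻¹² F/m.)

Initially C₁ = ε₀A/d = 8.85×10⁻¹² × 4.43×10⁻³ / 6.73×10⁻³ = 5.83×10⁻¹² F.
E₁ = 6.43×10² V/m.
Battery connected ⇒ V is held fixed. E = V/d, so E₂/E₁ = d₁/d₂ = 0.588.
E₂ = 0.588 × 6.43×10² = 3.78×10² V/m.

378 V/m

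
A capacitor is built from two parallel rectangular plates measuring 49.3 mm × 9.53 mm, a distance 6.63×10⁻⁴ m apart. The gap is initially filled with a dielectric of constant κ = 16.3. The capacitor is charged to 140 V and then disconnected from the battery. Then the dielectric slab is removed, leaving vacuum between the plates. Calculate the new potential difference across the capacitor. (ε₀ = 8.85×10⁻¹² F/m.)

A = 49.3 × 9.53 mm² = 4.70×10⁻⁴ m².
Initially C₁ = κε₀A/d = 16.3 × 8.85×10⁻¹² × 4.70×10⁻⁴ / 6.63×10⁻⁴ = 1.02×10⁻¹⁰ F.
V₁ = 1.40×10² V.
Isolated ⇒ Q is held fixed. C₂ = 0.0613 C₁ and V = Q/C, so V₂/V₁ = C₁/C₂ = 16.3.
V₂ = 16.3 × 1.40×10² = 2.28×10³ V.

V ≈ 2.28 kV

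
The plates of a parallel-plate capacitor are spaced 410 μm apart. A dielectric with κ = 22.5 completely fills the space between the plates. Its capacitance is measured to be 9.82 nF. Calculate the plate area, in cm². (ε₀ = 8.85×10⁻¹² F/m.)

A = Cd/(κε₀) = 9.82×10⁻⁹ × 4.10×10⁻⁴ / (22.5 × 8.85×10⁻¹²) = 2.02×10⁻² m².

A ≈ 202 cm²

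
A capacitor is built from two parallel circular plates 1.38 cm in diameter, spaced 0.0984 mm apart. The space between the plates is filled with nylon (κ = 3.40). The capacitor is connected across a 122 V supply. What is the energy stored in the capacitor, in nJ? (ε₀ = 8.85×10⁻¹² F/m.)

U ≈ 340 nJ

A = π(1.38/2 cm)² = 1.50×10⁻⁴ m².
C = κε₀A/d = 3.40 × 8.85×10⁻¹² × 1.50×10⁻⁴ / 9.84×10⁻⁵ = 4.57×10⁻¹¹ F.
U = ½CV² = ½ × 4.57×10⁻¹¹ × (122)² = 3.40×10⁻⁷ J.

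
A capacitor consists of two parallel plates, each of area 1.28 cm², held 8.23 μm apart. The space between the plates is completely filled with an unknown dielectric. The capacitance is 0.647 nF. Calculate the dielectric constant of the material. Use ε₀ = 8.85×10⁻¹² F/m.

A = 1.28 cm² = 1.28×10⁻⁴ m².
κ = Cd/(ε₀A) = 6.47×10⁻¹⁰ × 8.23×10⁻⁶ / (8.85×10⁻¹² × 1.28×10⁻⁴) = 4.70.

κ ≈ 4.70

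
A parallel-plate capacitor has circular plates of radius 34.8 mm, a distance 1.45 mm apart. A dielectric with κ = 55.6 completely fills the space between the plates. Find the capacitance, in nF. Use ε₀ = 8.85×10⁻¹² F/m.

A = π(34.8 mm)² = 3.80×10⁻³ m².
C = κε₀A/d = 55.6 × 8.85×10⁻¹² × 3.80×10⁻³ / 1.45×10⁻³ = 1.29×10⁻⁹ F.

1.29 nF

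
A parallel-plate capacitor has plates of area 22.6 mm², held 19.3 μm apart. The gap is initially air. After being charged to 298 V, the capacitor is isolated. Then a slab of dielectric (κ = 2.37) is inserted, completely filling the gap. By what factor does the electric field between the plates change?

E₂/E₁ ≈ 0.422

Isolated ⇒ Q is held fixed.
V₂ = Q/C₂ = V₁/2.37; E = V/d, so E₂/E₁ = (V₂/V₁)(d₁/d₂) = 0.422.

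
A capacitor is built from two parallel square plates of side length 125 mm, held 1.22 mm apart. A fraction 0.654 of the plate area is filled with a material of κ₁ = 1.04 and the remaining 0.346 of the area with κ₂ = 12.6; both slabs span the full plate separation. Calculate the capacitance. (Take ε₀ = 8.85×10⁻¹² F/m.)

C ≈ 0.571 nF

A = (125 mm)² = 1.56×10⁻² m².
Side-by-side slabs ⇒ two capacitors in parallel, each spanning the full gap.
C₁ = κ₁ε₀A₁/d = 1.04 × 8.85×10⁻¹² × 1.02×10⁻² / 1.22×10⁻³ = 7.71×10⁻¹¹ F.
C₂ = κ₂ε₀A₂/d = 12.6 × 8.85×10⁻¹² × 5.41×10⁻³ / 1.22×10⁻³ = 4.94×10⁻¹⁰ F.
C = C₁ + C₂ = 5.71×10⁻¹⁰ F.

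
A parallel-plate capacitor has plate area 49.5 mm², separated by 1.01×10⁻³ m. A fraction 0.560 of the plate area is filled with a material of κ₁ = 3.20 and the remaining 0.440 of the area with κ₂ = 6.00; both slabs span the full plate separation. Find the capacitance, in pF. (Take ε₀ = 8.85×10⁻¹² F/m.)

A = 49.5 mm² = 4.95×10⁻⁵ m².
Side-by-side slabs ⇒ two capacitors in parallel, each spanning the full gap.
C₁ = κ₁ε₀A₁/d = 3.20 × 8.85×10⁻¹² × 2.77×10⁻⁵ / 1.01×10⁻³ = 7.77×10⁻¹³ F.
C₂ = κ₂ε₀A₂/d = 6.00 × 8.85×10⁻¹² × 2.18×10⁻⁵ / 1.01×10⁻³ = 1.15×10⁻¹² F.
C = C₁ + C₂ = 1.92×10⁻¹² F.

C ≈ 1.92 pF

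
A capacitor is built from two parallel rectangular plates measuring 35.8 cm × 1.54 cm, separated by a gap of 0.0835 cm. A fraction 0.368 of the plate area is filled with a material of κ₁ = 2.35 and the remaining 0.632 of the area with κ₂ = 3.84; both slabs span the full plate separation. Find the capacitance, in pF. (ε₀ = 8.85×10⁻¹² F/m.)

C ≈ 192 pF

A = 35.8 × 1.54 cm² = 5.51×10⁻³ m².
Side-by-side slabs ⇒ two capacitors in parallel, each spanning the full gap.
C₁ = κ₁ε₀A₁/d = 2.35 × 8.85×10⁻¹² × 2.03×10⁻³ / 8.35×10⁻⁴ = 5.05×10⁻¹¹ F.
C₂ = κ₂ε₀A₂/d = 3.84 × 8.85×10⁻¹² × 3.48×10⁻³ / 8.35×10⁻⁴ = 1.42×10⁻¹⁰ F.
C = C₁ + C₂ = 1.92×10⁻¹⁰ F.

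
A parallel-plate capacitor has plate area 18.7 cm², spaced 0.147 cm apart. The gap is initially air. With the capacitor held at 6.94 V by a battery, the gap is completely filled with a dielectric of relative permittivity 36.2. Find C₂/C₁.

36.2

C = κε₀A/d scales with κ, so C₂/C₁ = κ = 36.2.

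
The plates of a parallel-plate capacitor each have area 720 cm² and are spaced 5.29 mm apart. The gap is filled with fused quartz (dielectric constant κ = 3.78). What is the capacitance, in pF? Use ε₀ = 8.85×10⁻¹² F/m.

C ≈ 455 pF

A = 720 cm² = 7.20×10⁻² m².
C = κε₀A/d = 3.78 × 8.85×10⁻¹² × 7.20×10⁻² / 5.29×10⁻³ = 4.55×10⁻¹⁰ F.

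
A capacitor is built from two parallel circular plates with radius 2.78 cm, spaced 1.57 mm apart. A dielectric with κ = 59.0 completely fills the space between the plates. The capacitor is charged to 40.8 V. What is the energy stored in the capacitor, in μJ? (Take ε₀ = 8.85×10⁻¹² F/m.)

U ≈ 0.672 μJ

A = π(2.78 cm)² = 2.43×10⁻³ m².
C = κε₀A/d = 59.0 × 8.85×10⁻¹² × 2.43×10⁻³ / 1.57×10⁻³ = 8.07×10⁻¹⁰ F.
U = ½CV² = ½ × 8.07×10⁻¹⁰ × (40.8)² = 6.72×10⁻⁷ J.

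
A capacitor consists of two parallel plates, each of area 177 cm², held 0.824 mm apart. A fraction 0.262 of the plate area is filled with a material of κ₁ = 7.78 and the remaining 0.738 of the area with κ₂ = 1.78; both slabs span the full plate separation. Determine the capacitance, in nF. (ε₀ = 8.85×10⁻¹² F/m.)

A = 177 cm² = 1.77×10⁻² m².
Side-by-side slabs ⇒ two capacitors in parallel, each spanning the full gap.
C₁ = κ₁ε₀A₁/d = 7.78 × 8.85×10⁻¹² × 4.64×10⁻³ / 8.24×10⁻⁴ = 3.87×10⁻¹⁰ F.
C₂ = κ₂ε₀A₂/d = 1.78 × 8.85×10⁻¹² × 1.31×10⁻² / 8.24×10⁻⁴ = 2.50×10⁻¹⁰ F.
C = C₁ + C₂ = 6.37×10⁻¹⁰ F.

C ≈ 0.637 nF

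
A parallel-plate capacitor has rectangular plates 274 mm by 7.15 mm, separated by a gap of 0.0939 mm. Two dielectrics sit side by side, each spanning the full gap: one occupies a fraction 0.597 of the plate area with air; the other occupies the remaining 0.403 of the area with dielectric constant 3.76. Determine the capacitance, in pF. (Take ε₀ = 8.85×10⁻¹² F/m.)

390 pF

A = 274 × 7.15 mm² = 1.96×10⁻³ m².
Side-by-side slabs ⇒ two capacitors in parallel, each spanning the full gap.
C₁ = κ₁ε₀A₁/d = 1.00 × 8.85×10⁻¹² × 1.17×10⁻³ / 9.39×10⁻⁵ = 1.10×10⁻¹⁰ F.
C₂ = κ₂ε₀A₂/d = 3.76 × 8.85×10⁻¹² × 7.90×10⁻⁴ / 9.39×10⁻⁵ = 2.80×10⁻¹⁰ F.
C = C₁ + C₂ = 3.90×10⁻¹⁰ F.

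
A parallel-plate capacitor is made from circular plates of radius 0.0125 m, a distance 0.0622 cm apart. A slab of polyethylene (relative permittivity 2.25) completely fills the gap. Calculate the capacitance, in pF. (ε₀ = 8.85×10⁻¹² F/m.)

A = π(0.0125 m)² = 4.91×10⁻⁴ m².
C = κε₀A/d = 2.25 × 8.85×10⁻¹² × 4.91×10⁻⁴ / 6.22×10⁻⁴ = 1.57×10⁻¹¹ F.

15.7 pF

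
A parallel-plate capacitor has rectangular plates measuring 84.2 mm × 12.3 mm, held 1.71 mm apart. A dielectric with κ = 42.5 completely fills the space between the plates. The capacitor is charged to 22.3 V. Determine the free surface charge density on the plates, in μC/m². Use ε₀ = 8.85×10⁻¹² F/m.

A = 84.2 × 12.3 mm² = 1.04×10⁻³ m².
C = κε₀A/d = 42.5 × 8.85×10⁻¹² × 1.04×10⁻³ / 1.71×10⁻³ = 2.28×10⁻¹⁰ F.
σ = Q/A = CV/A = 2.28×10⁻¹⁰ × 22.3 / 1.04×10⁻³ = 4.91×10⁻⁶ C/m².

4.91 μC/m²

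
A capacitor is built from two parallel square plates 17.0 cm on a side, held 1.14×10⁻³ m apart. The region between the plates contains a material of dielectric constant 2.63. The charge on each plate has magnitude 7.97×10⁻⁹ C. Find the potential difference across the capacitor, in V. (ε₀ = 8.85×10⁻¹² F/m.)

13.5 V

A = (17.0 cm)² = 2.89×10⁻² m².
C = κε₀A/d = 2.63 × 8.85×10⁻¹² × 2.89×10⁻² / 1.14×10⁻³ = 5.90×10⁻¹⁰ F.
V = Q/C = 7.97×10⁻⁹ / 5.90×10⁻¹⁰ = 13.5 V.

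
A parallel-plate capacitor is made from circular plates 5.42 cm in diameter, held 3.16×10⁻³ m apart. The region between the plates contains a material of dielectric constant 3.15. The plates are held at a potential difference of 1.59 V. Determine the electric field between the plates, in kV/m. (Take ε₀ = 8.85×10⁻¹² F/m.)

E = V/d = 1.59 / 3.16×10⁻³ = 5.03×10² V/m.

E ≈ 0.503 kV/m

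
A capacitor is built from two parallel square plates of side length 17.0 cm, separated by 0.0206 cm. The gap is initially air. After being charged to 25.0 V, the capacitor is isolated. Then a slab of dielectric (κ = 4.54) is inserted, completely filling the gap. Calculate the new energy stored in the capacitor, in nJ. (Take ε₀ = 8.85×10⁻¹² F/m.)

U ≈ 85.5 nJ

A = (17.0 cm)² = 2.89×10⁻² m².
Initially C₁ = ε₀A/d = 8.85×10⁻¹² × 2.89×10⁻² / 2.06×10⁻⁴ = 1.24×10⁻⁹ F.
U₁ = 3.88×10⁻⁷ J.
Isolated ⇒ Q is held fixed. C₂ = 4.54 C₁ and U = Q²/(2C), so U₂/U₁ = C₁/C₂ = 0.220.
U₂ = 0.220 × 3.88×10⁻⁷ = 8.55×10⁻⁸ J.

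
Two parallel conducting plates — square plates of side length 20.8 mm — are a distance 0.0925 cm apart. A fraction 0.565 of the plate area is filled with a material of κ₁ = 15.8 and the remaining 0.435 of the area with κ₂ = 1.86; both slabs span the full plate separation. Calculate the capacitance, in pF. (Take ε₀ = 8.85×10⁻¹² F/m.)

A = (20.8 mm)² = 4.33×10⁻⁴ m².
Side-by-side slabs ⇒ two capacitors in parallel, each spanning the full gap.
C₁ = κ₁ε₀A₁/d = 15.8 × 8.85×10⁻¹² × 2.44×10⁻⁴ / 9.25×10⁻⁴ = 3.70×10⁻¹¹ F.
C₂ = κ₂ε₀A₂/d = 1.86 × 8.85×10⁻¹² × 1.88×10⁻⁴ / 9.25×10⁻⁴ = 3.35×10⁻¹² F.
C = C₁ + C₂ = 4.03×10⁻¹¹ F.

40.3 pF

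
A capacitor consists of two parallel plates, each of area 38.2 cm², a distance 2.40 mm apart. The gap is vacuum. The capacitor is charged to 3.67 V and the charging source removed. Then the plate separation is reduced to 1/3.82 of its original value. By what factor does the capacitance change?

C = ε₀A/d scales as 1/d, so C₂/C₁ = d₁/d₂ = 3.82.

3.82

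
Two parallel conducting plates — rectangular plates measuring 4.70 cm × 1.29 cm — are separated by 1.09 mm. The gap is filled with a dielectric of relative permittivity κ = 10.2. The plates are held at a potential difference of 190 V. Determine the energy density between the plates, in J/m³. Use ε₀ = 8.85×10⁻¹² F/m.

E = V/d = 190 / 1.09×10⁻³ = 1.74×10⁵ V/m.
u = ½κε₀E² = ½ × 10.2 × 8.85×10⁻¹² × (1.74×10⁵)² = 1.37 J/m³.

1.37 J/m³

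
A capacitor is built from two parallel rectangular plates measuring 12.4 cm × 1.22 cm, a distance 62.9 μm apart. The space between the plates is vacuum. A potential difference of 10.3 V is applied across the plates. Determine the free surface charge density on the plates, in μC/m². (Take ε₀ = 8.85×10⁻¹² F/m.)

1.45 μC/m²

A = 12.4 × 1.22 cm² = 1.51×10⁻³ m².
C = ε₀A/d = 8.85×10⁻¹² × 1.51×10⁻³ / 6.29×10⁻⁵ = 2.13×10⁻¹⁰ F.
σ = Q/A = CV/A = 2.13×10⁻¹⁰ × 10.3 / 1.51×10⁻³ = 1.45×10⁻⁶ C/m².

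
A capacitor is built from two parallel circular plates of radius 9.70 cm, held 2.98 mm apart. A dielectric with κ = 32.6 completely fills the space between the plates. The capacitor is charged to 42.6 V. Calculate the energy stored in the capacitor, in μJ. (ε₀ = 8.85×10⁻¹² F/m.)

A = π(9.70 cm)² = 2.96×10⁻² m².
C = κε₀A/d = 32.6 × 8.85×10⁻¹² × 2.96×10⁻² / 2.98×10⁻³ = 2.86×10⁻⁹ F.
U = ½CV² = ½ × 2.86×10⁻⁹ × (42.6)² = 2.60×10⁻⁶ J.

2.60 μJ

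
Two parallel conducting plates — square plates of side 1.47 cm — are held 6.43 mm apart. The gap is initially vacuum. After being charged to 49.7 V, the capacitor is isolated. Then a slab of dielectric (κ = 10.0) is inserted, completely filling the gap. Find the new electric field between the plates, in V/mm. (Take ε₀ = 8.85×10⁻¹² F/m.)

0.773 V/mm

A = (1.47 cm)² = 2.16×10⁻⁴ m².
Initially C₁ = ε₀A/d = 8.85×10⁻¹² × 2.16×10⁻⁴ / 6.43×10⁻³ = 2.97×10⁻¹³ F.
E₁ = 7.73×10³ V/m.
Isolated ⇒ Q is held fixed. V₂ = Q/C₂ = V₁/10.0; E = V/d, so E₂/E₁ = (V₂/V₁)(d₁/d₂) = 0.100.
E₂ = 0.100 × 7.73×10³ = 7.73×10² V/m.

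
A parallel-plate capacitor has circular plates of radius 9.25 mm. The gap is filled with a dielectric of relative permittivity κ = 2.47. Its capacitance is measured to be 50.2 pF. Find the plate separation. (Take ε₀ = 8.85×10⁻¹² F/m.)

d ≈ 117 μm

A = π(9.25 mm)² = 2.69×10⁻⁴ m².
d = κε₀A/C = 2.47 × 8.85×10⁻¹² × 2.69×10⁻⁴ / 5.02×10⁻¹¹ = 1.17×10⁻⁴ m.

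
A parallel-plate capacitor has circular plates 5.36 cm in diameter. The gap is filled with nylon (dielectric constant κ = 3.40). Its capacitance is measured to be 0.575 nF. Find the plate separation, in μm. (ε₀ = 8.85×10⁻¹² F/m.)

118 μm

A = π(5.36/2 cm)² = 2.26×10⁻³ m².
d = κε₀A/C = 3.40 × 8.85×10⁻¹² × 2.26×10⁻³ / 5.75×10⁻¹⁰ = 1.18×10⁻⁴ m.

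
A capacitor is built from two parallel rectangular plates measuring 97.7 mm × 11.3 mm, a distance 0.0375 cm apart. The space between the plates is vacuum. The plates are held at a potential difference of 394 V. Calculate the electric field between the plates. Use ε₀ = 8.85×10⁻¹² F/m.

E ≈ 1.05 MV/m

E = V/d = 394 / 3.75×10⁻⁴ = 1.05×10⁶ V/m.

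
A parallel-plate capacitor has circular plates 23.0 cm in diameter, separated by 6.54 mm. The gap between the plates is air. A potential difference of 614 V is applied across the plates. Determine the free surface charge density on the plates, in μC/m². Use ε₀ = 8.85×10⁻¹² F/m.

A = π(23.0/2 cm)² = 4.15×10⁻² m².
C = ε₀A/d = 8.85×10⁻¹² × 4.15×10⁻² / 6.54×10⁻³ = 5.62×10⁻¹¹ F.
σ = Q/A = CV/A = 5.62×10⁻¹¹ × 614 / 4.15×10⁻² = 8.31×10⁻⁷ C/m².

σ ≈ 0.831 μC/m²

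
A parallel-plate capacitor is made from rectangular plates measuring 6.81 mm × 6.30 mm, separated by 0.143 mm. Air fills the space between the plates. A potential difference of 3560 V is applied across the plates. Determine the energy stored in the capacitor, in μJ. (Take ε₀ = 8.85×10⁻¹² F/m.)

16.8 μJ

A = 6.81 × 6.30 mm² = 4.29×10⁻⁵ m².
C = ε₀A/d = 8.85×10⁻¹² × 4.29×10⁻⁵ / 1.43×10⁻⁴ = 2.66×10⁻¹² F.
U = ½CV² = ½ × 2.66×10⁻¹² × (3560)² = 1.68×10⁻⁵ J.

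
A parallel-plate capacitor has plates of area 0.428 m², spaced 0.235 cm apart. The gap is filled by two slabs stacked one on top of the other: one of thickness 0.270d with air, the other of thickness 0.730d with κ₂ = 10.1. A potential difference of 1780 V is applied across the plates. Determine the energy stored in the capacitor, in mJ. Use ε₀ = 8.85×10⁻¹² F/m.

Stacked slabs ⇒ two capacitors in series, each with the full plate area.
C₁ = κ₁ε₀A/d₁ = 1.00 × 8.85×10⁻¹² × 0.428 / 6.35×10⁻⁴ = 5.97×10⁻⁹ F.
C₂ = κ₂ε₀A/d₂ = 10.1 × 8.85×10⁻¹² × 0.428 / 1.72×10⁻³ = 2.23×10⁻⁸ F.
C = (1/C₁ + 1/C₂)⁻¹ = 4.71×10⁻⁹ F.
U = ½CV² = ½ × 4.71×10⁻⁹ × (1780)² = 7.46×10⁻³ J.

U ≈ 7.46 mJ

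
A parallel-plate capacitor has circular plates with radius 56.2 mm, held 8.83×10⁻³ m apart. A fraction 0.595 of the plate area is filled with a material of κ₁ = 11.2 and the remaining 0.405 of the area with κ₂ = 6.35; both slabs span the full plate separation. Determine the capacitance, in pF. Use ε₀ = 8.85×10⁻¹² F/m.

A = π(56.2 mm)² = 9.92×10⁻³ m².
Side-by-side slabs ⇒ two capacitors in parallel, each spanning the full gap.
C₁ = κ₁ε₀A₁/d = 11.2 × 8.85×10⁻¹² × 5.90×10⁻³ / 8.83×10⁻³ = 6.63×10⁻¹¹ F.
C₂ = κ₂ε₀A₂/d = 6.35 × 8.85×10⁻¹² × 4.02×10⁻³ / 8.83×10⁻³ = 2.56×10⁻¹¹ F.
C = C₁ + C₂ = 9.18×10⁻¹¹ F.

91.8 pF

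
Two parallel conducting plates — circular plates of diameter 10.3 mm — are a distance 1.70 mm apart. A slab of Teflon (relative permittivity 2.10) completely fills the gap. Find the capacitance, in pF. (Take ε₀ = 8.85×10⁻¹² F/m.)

0.911 pF

A = π(10.3/2 mm)² = 8.33×10⁻⁵ m².
C = κε₀A/d = 2.10 × 8.85×10⁻¹² × 8.33×10⁻⁵ / 1.70×10⁻³ = 9.11×10⁻¹³ F.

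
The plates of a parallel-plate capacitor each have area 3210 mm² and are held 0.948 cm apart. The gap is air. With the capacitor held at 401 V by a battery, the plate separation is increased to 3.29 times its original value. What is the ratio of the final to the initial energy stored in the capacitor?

U₂/U₁ ≈ 0.304

Battery connected ⇒ V is held fixed.
C₂ = 0.304 C₁ and U = ½CV², so U₂/U₁ = C₂/C₁ = 0.304.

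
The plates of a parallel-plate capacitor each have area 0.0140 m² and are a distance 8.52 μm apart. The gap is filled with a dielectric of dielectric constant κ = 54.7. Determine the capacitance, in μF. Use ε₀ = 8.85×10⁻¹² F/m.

C = κε₀A/d = 54.7 × 8.85×10⁻¹² × 1.40×10⁻² / 8.52×10⁻⁶ = 7.95×10⁻⁷ F.

0.795 μF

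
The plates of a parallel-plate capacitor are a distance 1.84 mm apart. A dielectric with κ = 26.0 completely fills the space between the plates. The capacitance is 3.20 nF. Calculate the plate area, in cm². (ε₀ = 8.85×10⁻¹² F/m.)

A = Cd/(κε₀) = 3.20×10⁻⁹ × 1.84×10⁻³ / (26.0 × 8.85×10⁻¹²) = 2.56×10⁻² m².

256 cm²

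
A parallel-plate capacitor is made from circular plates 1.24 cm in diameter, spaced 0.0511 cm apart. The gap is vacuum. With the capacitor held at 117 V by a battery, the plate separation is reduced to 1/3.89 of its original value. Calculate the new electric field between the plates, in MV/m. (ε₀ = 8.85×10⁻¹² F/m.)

E ≈ 0.891 MV/m

A = π(1.24/2 cm)² = 1.21×10⁻⁴ m².
Initially C₁ = ε₀A/d = 8.85×10⁻¹² × 1.21×10⁻⁴ / 5.11×10⁻⁴ = 2.09×10⁻¹² F.
E₁ = 2.29×10⁵ V/m.
Battery connected ⇒ V is held fixed. E = V/d, so E₂/E₁ = d₁/d₂ = 3.89.
E₂ = 3.89 × 2.29×10⁵ = 8.91×10⁵ V/m.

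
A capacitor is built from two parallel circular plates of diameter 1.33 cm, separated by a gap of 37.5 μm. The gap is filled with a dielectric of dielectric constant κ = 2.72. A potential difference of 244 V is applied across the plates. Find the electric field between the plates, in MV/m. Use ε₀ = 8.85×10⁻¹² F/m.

E = V/d = 244 / 3.75×10⁻⁵ = 6.51×10⁶ V/m.

E ≈ 6.51 MV/m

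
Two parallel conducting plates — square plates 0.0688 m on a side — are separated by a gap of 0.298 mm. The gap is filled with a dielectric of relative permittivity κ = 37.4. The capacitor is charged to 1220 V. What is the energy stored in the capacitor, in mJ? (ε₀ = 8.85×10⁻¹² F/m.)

A = (0.0688 m)² = 4.73×10⁻³ m².
C = κε₀A/d = 37.4 × 8.85×10⁻¹² × 4.73×10⁻³ / 2.98×10⁻⁴ = 5.26×10⁻⁹ F.
U = ½CV² = ½ × 5.26×10⁻⁹ × (1220)² = 3.91×10⁻³ J.

U ≈ 3.91 mJ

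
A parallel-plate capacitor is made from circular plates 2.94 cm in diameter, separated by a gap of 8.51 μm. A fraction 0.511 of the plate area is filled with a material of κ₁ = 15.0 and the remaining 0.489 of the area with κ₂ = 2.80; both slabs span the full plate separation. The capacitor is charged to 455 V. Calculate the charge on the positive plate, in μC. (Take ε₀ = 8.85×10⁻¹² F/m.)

2.90 μC

A = π(2.94/2 cm)² = 6.79×10⁻⁴ m².
Side-by-side slabs ⇒ two capacitors in parallel, each spanning the full gap.
C₁ = κ₁ε₀A₁/d = 15.0 × 8.85×10⁻¹² × 3.47×10⁻⁴ / 8.51×10⁻⁶ = 5.41×10⁻⁹ F.
C₂ = κ₂ε₀A₂/d = 2.80 × 8.85×10⁻¹² × 3.32×10⁻⁴ / 8.51×10⁻⁶ = 9.67×10⁻¹⁰ F.
C = C₁ + C₂ = 6.38×10⁻⁹ F.
Q = CV = 6.38×10⁻⁹ × 455 = 2.90×10⁻⁶ C.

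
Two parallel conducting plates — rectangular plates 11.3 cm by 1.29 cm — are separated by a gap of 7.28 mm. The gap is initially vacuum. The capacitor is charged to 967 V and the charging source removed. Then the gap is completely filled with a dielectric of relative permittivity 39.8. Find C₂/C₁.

C = κε₀A/d scales with κ, so C₂/C₁ = κ = 39.8.

C₂/C₁ ≈ 39.8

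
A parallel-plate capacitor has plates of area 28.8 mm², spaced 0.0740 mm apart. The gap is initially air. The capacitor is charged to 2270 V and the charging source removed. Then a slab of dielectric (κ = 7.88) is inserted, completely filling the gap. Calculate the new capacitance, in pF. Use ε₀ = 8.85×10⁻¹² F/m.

A = 28.8 mm² = 2.88×10⁻⁵ m².
Initially C₁ = ε₀A/d = 8.85×10⁻¹² × 2.88×10⁻⁵ / 7.40×10⁻⁵ = 3.44×10⁻¹² F.
C = κε₀A/d scales with κ, so C₂/C₁ = κ = 7.88.
C₂ = 7.88 × 3.44×10⁻¹² = 2.71×10⁻¹¹ F.

C ≈ 27.1 pF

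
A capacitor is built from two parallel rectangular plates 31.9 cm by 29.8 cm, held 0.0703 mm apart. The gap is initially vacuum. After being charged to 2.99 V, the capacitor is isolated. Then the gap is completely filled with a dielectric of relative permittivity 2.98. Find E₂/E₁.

E₂/E₁ ≈ 0.336

Isolated ⇒ Q is held fixed.
V₂ = Q/C₂ = V₁/2.98; E = V/d, so E₂/E₁ = (V₂/V₁)(d₁/d₂) = 0.336.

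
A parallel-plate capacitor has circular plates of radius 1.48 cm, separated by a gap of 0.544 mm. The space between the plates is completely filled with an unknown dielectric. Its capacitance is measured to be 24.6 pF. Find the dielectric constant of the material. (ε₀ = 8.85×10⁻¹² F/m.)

κ ≈ 2.20

A = π(1.48 cm)² = 6.88×10⁻⁴ m².
κ = Cd/(ε₀A) = 2.46×10⁻¹¹ × 5.44×10⁻⁴ / (8.85×10⁻¹² × 6.88×10⁻⁴) = 2.20.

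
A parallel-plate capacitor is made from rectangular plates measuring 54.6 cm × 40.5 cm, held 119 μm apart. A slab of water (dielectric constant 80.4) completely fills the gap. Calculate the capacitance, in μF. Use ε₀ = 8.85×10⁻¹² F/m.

C ≈ 1.32 μF

A = 54.6 × 40.5 cm² = 0.221 m².
C = κε₀A/d = 80.4 × 8.85×10⁻¹² × 0.221 / 1.19×10⁻⁴ = 1.32×10⁻⁶ F.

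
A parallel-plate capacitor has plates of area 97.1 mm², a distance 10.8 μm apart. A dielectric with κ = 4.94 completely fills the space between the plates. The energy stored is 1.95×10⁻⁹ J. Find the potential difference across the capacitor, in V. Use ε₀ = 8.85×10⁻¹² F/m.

A = 97.1 mm² = 9.71×10⁻⁵ m².
C = κε₀A/d = 4.94 × 8.85×10⁻¹² × 9.71×10⁻⁵ / 1.08×10⁻⁵ = 3.93×10⁻¹⁰ F.
V = √(2U/C) = √(2 × 1.95×10⁻⁹ / 3.93×10⁻¹⁰) = 3.15 V.

V ≈ 3.15 V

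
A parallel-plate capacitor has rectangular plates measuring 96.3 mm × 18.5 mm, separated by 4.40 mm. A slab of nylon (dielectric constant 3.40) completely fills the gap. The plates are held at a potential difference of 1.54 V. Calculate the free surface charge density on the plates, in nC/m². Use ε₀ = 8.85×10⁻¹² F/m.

σ ≈ 10.5 nC/m²

A = 96.3 × 18.5 mm² = 1.78×10⁻³ m².
C = κε₀A/d = 3.40 × 8.85×10⁻¹² × 1.78×10⁻³ / 4.40×10⁻³ = 1.22×10⁻¹¹ F.
σ = Q/A = CV/A = 1.22×10⁻¹¹ × 1.54 / 1.78×10⁻³ = 1.05×10⁻⁸ C/m².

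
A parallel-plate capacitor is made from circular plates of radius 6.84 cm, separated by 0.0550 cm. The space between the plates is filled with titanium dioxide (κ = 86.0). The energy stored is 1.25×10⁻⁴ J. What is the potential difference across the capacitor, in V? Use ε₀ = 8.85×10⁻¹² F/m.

A = π(6.84 cm)² = 1.47×10⁻² m².
C = κε₀A/d = 86.0 × 8.85×10⁻¹² × 1.47×10⁻² / 5.50×10⁻⁴ = 2.03×10⁻⁸ F.
V = √(2U/C) = √(2 × 1.25×10⁻⁴ / 2.03×10⁻⁸) = 1.11×10² V.

V ≈ 111 V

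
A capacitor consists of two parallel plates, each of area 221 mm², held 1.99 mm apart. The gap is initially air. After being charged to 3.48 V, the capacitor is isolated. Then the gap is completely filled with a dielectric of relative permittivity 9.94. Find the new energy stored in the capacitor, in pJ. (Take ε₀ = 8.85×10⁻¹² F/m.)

A = 221 mm² = 2.21×10⁻⁴ m².
Initially C₁ = ε₀A/d = 8.85×10⁻¹² × 2.21×10⁻⁴ / 1.99×10⁻³ = 9.83×10⁻¹³ F.
U₁ = 5.95×10⁻¹² J.
Isolated ⇒ Q is held fixed. C₂ = 9.94 C₁ and U = Q²/(2C), so U₂/U₁ = C₁/C₂ = 0.101.
U₂ = 0.101 × 5.95×10⁻¹² = 5.99×10⁻¹³ J.

U ≈ 0.599 pJ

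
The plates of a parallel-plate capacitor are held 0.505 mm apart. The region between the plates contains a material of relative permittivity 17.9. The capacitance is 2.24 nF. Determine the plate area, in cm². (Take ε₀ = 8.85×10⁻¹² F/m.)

71.4 cm²

A = Cd/(κε₀) = 2.24×10⁻⁹ × 5.05×10⁻⁴ / (17.9 × 8.85×10⁻¹²) = 7.14×10⁻³ m².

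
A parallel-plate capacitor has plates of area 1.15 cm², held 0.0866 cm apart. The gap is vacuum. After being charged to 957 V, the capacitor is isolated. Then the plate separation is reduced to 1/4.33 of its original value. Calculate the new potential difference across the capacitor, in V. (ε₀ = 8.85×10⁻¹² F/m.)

221 V

A = 1.15 cm² = 1.15×10⁻⁴ m².
Initially C₁ = ε₀A/d = 8.85×10⁻¹² × 1.15×10⁻⁴ / 8.66×10⁻⁴ = 1.18×10⁻¹² F.
V₁ = 9.57×10² V.
Isolated ⇒ Q is held fixed. C₂ = 4.33 C₁ and V = Q/C, so V₂/V₁ = C₁/C₂ = 0.231.
V₂ = 0.231 × 9.57×10² = 2.21×10² V.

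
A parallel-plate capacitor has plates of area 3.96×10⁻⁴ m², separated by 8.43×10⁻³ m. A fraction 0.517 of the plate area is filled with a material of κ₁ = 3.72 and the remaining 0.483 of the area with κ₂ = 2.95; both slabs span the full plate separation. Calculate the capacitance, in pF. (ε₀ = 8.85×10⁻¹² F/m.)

Side-by-side slabs ⇒ two capacitors in parallel, each spanning the full gap.
C₁ = κ₁ε₀A₁/d = 3.72 × 8.85×10⁻¹² × 2.05×10⁻⁴ / 8.43×10⁻³ = 8.00×10⁻¹³ F.
C₂ = κ₂ε₀A₂/d = 2.95 × 8.85×10⁻¹² × 1.91×10⁻⁴ / 8.43×10⁻³ = 5.92×10⁻¹³ F.
C = C₁ + C₂ = 1.39×10⁻¹² F.

1.39 pF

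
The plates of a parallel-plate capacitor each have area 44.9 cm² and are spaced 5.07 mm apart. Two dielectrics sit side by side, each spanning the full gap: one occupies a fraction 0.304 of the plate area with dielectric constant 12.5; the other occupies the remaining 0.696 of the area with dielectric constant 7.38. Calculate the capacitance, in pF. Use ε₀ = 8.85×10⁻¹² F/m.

70.0 pF

A = 44.9 cm² = 4.49×10⁻³ m².
Side-by-side slabs ⇒ two capacitors in parallel, each spanning the full gap.
C₁ = κ₁ε₀A₁/d = 12.5 × 8.85×10⁻¹² × 1.36×10⁻³ / 5.07×10⁻³ = 2.98×10⁻¹¹ F.
C₂ = κ₂ε₀A₂/d = 7.38 × 8.85×10⁻¹² × 3.13×10⁻³ / 5.07×10⁻³ = 4.03×10⁻¹¹ F.
C = C₁ + C₂ = 7.00×10⁻¹¹ F.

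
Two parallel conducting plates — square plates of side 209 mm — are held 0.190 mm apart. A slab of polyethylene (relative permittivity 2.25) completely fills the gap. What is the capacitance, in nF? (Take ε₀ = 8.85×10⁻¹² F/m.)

A = (209 mm)² = 4.37×10⁻² m².
C = κε₀A/d = 2.25 × 8.85×10⁻¹² × 4.37×10⁻² / 1.90×10⁻⁴ = 4.58×10⁻⁹ F.

4.58 nF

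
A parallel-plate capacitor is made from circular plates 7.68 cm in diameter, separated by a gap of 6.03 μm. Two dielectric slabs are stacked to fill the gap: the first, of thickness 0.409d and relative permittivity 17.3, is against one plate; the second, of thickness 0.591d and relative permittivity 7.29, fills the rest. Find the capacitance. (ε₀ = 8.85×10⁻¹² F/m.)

64.9 nF

A = π(7.68/2 cm)² = 4.63×10⁻³ m².
Stacked slabs ⇒ two capacitors in series, each with the full plate area.
C₁ = κ₁ε₀A/d₁ = 17.3 × 8.85×10⁻¹² × 4.63×10⁻³ / 2.47×10⁻⁶ = 2.88×10⁻⁷ F.
C₂ = κ₂ε₀A/d₂ = 7.29 × 8.85×10⁻¹² × 4.63×10⁻³ / 3.56×10⁻⁶ = 8.39×10⁻⁸ F.
C = (1/C₁ + 1/C₂)⁻¹ = 6.49×10⁻⁸ F.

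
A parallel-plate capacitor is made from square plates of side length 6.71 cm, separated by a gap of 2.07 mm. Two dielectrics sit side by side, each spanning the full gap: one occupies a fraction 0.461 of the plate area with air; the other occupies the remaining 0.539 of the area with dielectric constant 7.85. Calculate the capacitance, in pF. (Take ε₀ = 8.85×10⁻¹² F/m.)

A = (6.71 cm)² = 4.50×10⁻³ m².
Side-by-side slabs ⇒ two capacitors in parallel, each spanning the full gap.
C₁ = κ₁ε₀A₁/d = 1.00 × 8.85×10⁻¹² × 2.08×10⁻³ / 2.07×10⁻³ = 8.87×10⁻¹² F.
C₂ = κ₂ε₀A₂/d = 7.85 × 8.85×10⁻¹² × 2.43×10⁻³ / 2.07×10⁻³ = 8.14×10⁻¹¹ F.
C = C₁ + C₂ = 9.03×10⁻¹¹ F.

90.3 pF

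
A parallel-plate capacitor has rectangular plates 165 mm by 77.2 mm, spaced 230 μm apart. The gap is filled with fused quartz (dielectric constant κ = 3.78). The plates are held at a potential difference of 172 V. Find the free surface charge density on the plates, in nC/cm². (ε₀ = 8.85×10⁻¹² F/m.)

σ ≈ 2.50 nC/cm²

A = 165 × 77.2 mm² = 1.27×10⁻² m².
C = κε₀A/d = 3.78 × 8.85×10⁻¹² × 1.27×10⁻² / 2.30×10⁻⁴ = 1.85×10⁻⁹ F.
σ = Q/A = CV/A = 1.85×10⁻⁹ × 172 / 1.27×10⁻² = 2.50×10⁻⁵ C/m².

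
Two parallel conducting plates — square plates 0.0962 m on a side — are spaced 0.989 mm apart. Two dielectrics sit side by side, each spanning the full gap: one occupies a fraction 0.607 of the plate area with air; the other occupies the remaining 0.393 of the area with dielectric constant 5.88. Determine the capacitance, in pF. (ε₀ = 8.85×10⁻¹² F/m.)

A = (0.0962 m)² = 9.25×10⁻³ m².
Side-by-side slabs ⇒ two capacitors in parallel, each spanning the full gap.
C₁ = κ₁ε₀A₁/d = 1.00 × 8.85×10⁻¹² × 5.62×10⁻³ / 9.89×10⁻⁴ = 5.03×10⁻¹¹ F.
C₂ = κ₂ε₀A₂/d = 5.88 × 8.85×10⁻¹² × 3.64×10⁻³ / 9.89×10⁻⁴ = 1.91×10⁻¹⁰ F.
C = C₁ + C₂ = 2.42×10⁻¹⁰ F.

C ≈ 242 pF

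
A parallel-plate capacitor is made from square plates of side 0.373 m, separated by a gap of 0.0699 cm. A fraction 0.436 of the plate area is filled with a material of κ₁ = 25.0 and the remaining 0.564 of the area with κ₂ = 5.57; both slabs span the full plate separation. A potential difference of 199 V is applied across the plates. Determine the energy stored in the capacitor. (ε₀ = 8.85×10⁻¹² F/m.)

A = (0.373 m)² = 0.139 m².
Side-by-side slabs ⇒ two capacitors in parallel, each spanning the full gap.
C₁ = κ₁ε₀A₁/d = 25.0 × 8.85×10⁻¹² × 6.07×10⁻² / 6.99×10⁻⁴ = 1.92×10⁻⁸ F.
C₂ = κ₂ε₀A₂/d = 5.57 × 8.85×10⁻¹² × 7.85×10⁻² / 6.99×10⁻⁴ = 5.53×10⁻⁹ F.
C = C₁ + C₂ = 2.47×10⁻⁸ F.
U = ½CV² = ½ × 2.47×10⁻⁸ × (199)² = 4.90×10⁻⁴ J.

490 μJ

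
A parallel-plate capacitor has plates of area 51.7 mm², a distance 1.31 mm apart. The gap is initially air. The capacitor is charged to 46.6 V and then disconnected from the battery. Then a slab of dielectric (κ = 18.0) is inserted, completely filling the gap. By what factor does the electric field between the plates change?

0.0556

Isolated ⇒ Q is held fixed.
V₂ = Q/C₂ = V₁/18.0; E = V/d, so E₂/E₁ = (V₂/V₁)(d₁/d₂) = 0.0556.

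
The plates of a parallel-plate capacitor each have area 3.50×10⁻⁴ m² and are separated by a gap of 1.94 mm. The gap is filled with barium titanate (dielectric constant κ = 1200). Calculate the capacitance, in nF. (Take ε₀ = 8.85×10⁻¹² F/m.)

C = κε₀A/d = 1200 × 8.85×10⁻¹² × 3.50×10⁻⁴ / 1.94×10⁻³ = 1.92×10⁻⁹ F.

1.92 nF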